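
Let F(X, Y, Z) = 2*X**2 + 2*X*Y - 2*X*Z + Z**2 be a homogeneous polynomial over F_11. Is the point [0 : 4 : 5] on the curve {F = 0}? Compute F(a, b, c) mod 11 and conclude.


F(0,4,5) ≡ 3 (mod 11); P is NOT on the curve.

Evaluate F(0, 4, 5) term-by-term (mod 11).
  2*X**2 ↦ 2·0·1·1 = 0
  2*X*Y ↦ 2·0·4·1 = 0
  -2*X*Z ↦ -2·0·1·5 = 0
  Z**2 ↦ 1·1·1·25 = 25
Sum: F(0, 4, 5) = (0) + (0) + (0) + (25) = 25.
Reducing mod 11: 25 ≡ 3 (mod 11).
Since F(a, b, c) ≡ 3 ≠ 0 (mod 11), P does NOT lie on the curve.


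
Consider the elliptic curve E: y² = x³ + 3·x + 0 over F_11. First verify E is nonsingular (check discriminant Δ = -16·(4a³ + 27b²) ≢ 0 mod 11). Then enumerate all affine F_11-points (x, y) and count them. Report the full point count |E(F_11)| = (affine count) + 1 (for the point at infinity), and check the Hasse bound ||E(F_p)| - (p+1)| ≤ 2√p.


Affine points = {(0, 0), (1, 2), (1, 9), (2, 5), (2, 6), (3, 5), (3, 6), (6, 5), (6, 6), (7, 1), (7, 10)}; affine count = 11; |E(F_11)| = 12.

Discriminant check: Δ ∝ 4a³ + 27b² = 4·3³ + 27·0² = 4·27 + 27·0 ≡ 9 (mod 11). Nonzero ⇒ E is nonsingular.
For each x ∈ F_11, compute rhs = x³ + 3·x + 0 mod 11, then count y ∈ F_11 with y² ≡ rhs.
  x = 0: rhs = 0, matching y values: 0 (1 points).
  x = 1: rhs = 4, matching y values: 2, 9 (2 points).
  x = 2: rhs = 3, matching y values: 5, 6 (2 points).
  x = 3: rhs = 3, matching y values: 5, 6 (2 points).
  x = 4: rhs = 10, matching y values: none (0 points).
  x = 5: rhs = 8, matching y values: none (0 points).
  x = 6: rhs = 3, matching y values: 5, 6 (2 points).
  x = 7: rhs = 1, matching y values: 1, 10 (2 points).
  x = 8: rhs = 8, matching y values: none (0 points).
  x = 9: rhs = 8, matching y values: none (0 points).
  x = 10: rhs = 7, matching y values: none (0 points).
Total affine count: 11.
Full point count |E(F_11)| = 11 + 1 = 12.
Hasse bound: |12 − (11+1)| = |0| = 0 ≤ 2√11 ≈ 6.6332 ✓.


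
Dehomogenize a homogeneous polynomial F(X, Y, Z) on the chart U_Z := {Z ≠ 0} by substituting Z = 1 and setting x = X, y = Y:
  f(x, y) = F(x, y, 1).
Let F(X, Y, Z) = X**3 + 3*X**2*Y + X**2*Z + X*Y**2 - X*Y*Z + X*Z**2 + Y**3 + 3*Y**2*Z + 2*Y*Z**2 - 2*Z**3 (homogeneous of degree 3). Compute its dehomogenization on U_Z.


f(x, y) = x**3 + 3*x**2*y + x**2 + x*y**2 - x*y + x + y**3 + 3*y**2 + 2*y - 2

On U_Z we set Z = 1. Each monomial c·X^i·Y^j·Z^k in F becomes c·x^i·y^j·1^k = c·x^i·y^j.
Substituting Z = 1: F(X, Y, 1) = x**3 + 3*x**2*y + x**2 + x*y**2 - x*y + x + y**3 + 3*y**2 + 2*y - 2.
Note: deg(f) ≤ deg(F) = 3; strict inequality happens when F is divisible by Z (lost terms).


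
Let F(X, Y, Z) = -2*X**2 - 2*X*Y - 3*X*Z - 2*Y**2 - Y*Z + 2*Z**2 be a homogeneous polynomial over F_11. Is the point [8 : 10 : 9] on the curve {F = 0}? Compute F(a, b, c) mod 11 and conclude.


F(8,10,9) ≡ 6 (mod 11); P is NOT on the curve.

Evaluate F(8, 10, 9) term-by-term (mod 11).
  -2*X**2 ↦ -2·64·1·1 = -128
  -2*X*Y ↦ -2·8·10·1 = -160
  -3*X*Z ↦ -3·8·1·9 = -216
  -2*Y**2 ↦ -2·1·100·1 = -200
  -Y*Z ↦ -1·1·10·9 = -90
  2*Z**2 ↦ 2·1·1·81 = 162
Sum: F(8, 10, 9) = (-128) + (-160) + (-216) + (-200) + (-90) + (162) = -632.
Reducing mod 11: -632 ≡ 6 (mod 11).
Since F(a, b, c) ≡ 6 ≠ 0 (mod 11), P does NOT lie on the curve.


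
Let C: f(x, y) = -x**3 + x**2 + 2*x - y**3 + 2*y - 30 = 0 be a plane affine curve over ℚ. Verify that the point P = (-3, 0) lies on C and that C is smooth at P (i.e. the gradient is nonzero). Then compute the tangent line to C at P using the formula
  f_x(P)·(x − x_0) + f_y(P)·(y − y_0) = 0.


Tangent line at P: -31*x + 2*y - 93 = 0.

Step 1: f(-3, 0) = 0, so P lies on C.
Step 2: partial derivatives
  f_x(x, y) = -3*x**2 + 2*x + 2, f_y(x, y) = 2 - 3*y**2.
  f_x(P) = -31, f_y(P) = 2 (gradient nonzero, so P is smooth).
Step 3: tangent line at P: -31·(x − -3) + 2·(y − 0) = 0.
Expanding: -31*x + 2*y - 93 = 0.


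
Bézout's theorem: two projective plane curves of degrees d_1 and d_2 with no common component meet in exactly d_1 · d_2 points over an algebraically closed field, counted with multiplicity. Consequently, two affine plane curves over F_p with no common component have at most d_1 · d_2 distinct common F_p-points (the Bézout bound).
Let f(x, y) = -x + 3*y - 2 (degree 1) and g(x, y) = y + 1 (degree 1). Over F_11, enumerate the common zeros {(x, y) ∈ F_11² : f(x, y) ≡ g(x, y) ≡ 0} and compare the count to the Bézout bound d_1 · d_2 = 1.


Common zeros: {(6, 10)}; count = 1; Bézout bound = 1.

deg(f) = 1, deg(g) = 1, so Bézout bound = 1.
Scan x ∈ F_11. For each x, list the y ∈ F_11 with f(x, y) ≡ 0 and those with g(x, y) ≡ 0 (mod 11); the common zeros in that column are the intersection.
  x = 0: f ≡ 0 at y ∈ {8}; g ≡ 0 at y ∈ {10}; common: ∅.
  x = 1: f ≡ 0 at y ∈ {1}; g ≡ 0 at y ∈ {10}; common: ∅.
  x = 2: f ≡ 0 at y ∈ {5}; g ≡ 0 at y ∈ {10}; common: ∅.
  x = 3: f ≡ 0 at y ∈ {9}; g ≡ 0 at y ∈ {10}; common: ∅.
  x = 4: f ≡ 0 at y ∈ {2}; g ≡ 0 at y ∈ {10}; common: ∅.
  x = 5: f ≡ 0 at y ∈ {6}; g ≡ 0 at y ∈ {10}; common: ∅.
  x = 6: f ≡ 0 at y ∈ {10}; g ≡ 0 at y ∈ {10}; common: {10}.
  x = 7: f ≡ 0 at y ∈ {3}; g ≡ 0 at y ∈ {10}; common: ∅.
  x = 8: f ≡ 0 at y ∈ {7}; g ≡ 0 at y ∈ {10}; common: ∅.
  x = 9: f ≡ 0 at y ∈ {0}; g ≡ 0 at y ∈ {10}; common: ∅.
  x = 10: f ≡ 0 at y ∈ {4}; g ≡ 0 at y ∈ {10}; common: ∅.
Collecting: common zeros = {(6, 10)}, so the count is 1.
Comparison with the Bézout bound: 1 ≤ 1 = deg(f)·deg(g), as expected for curves with no common component (the bound is attained).


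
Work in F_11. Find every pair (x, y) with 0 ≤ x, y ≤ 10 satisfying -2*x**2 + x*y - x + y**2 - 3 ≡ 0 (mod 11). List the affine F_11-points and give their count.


Affine F_11-points: {(0, 5), (0, 6), (1, 2), (1, 8), (2, 4), (2, 5), (5, 2), (5, 4), (8, 6), (8, 8)}; count = 10.

For each of the 121 pairs (x, y) ∈ F_11², evaluate f(x, y) mod 11. Record the zeros.
  x = 0: [0↦8, 1↦9, 2↦1, 3↦6, 4↦2, 5↦0, 6↦0, 7↦2, 8↦6, 9↦1, 10↦9]  zeros at y ∈ {5, 6}
  x = 1: [0↦5, 1↦7, 2↦0, 3↦6, 4↦3, 5↦2, 6↦3, 7↦6, 8↦0, 9↦7, 10↦5]  zeros at y ∈ {2, 8}
  x = 2: [0↦9, 1↦1, 2↦6, 3↦2, 4↦0, 5↦0, 6↦2, 7↦6, 8↦1, 9↦9, 10↦8]  zeros at y ∈ {4, 5}
  x = 3: [0↦9, 1↦2, 2↦8, 3↦5, 4↦4, 5↦5, 6↦8, 7↦2, 8↦9, 9↦7, 10↦7]  zeros at y ∈ ∅
  x = 4: [0↦5, 1↦10, 2↦6, 3↦4, 4↦4, 5↦6, 6↦10, 7↦5, 8↦2, 9↦1, 10↦2]  zeros at y ∈ ∅
  x = 5: [0↦8, 1↦3, 2↦0, 3↦10, 4↦0, 5↦3, 6↦8, 7↦4, 8↦2, 9↦2, 10↦4]  zeros at y ∈ {2, 4}
  x = 6: [0↦7, 1↦3, 2↦1, 3↦1, 4↦3, 5↦7, 6↦2, 7↦10, 8↦9, 9↦10, 10↦2]  zeros at y ∈ ∅
  x = 7: [0↦2, 1↦10, 2↦9, 3↦10, 4↦2, 5↦7, 6↦3, 7↦1, 8↦1, 9↦3, 10↦7]  zeros at y ∈ ∅
  x = 8: [0↦4, 1↦2, 2↦2, 3↦4, 4↦8, 5↦3, 6↦0, 7↦10, 8↦0, 9↦3, 10↦8]  zeros at y ∈ {6, 8}
  x = 9: [0↦2, 1↦1, 2↦2, 3↦5, 4↦10, 5↦6, 6↦4, 7↦4, 8↦6, 9↦10, 10↦5]  zeros at y ∈ ∅
  x = 10: [0↦7, 1↦7, 2↦9, 3↦2, 4↦8, 5↦5, 6↦4, 7↦5, 8↦8, 9↦2, 10↦9]  zeros at y ∈ ∅
Collecting zeros: affine points = {(0, 5), (0, 6), (1, 2), (1, 8), (2, 4), (2, 5), (5, 2), (5, 4), (8, 6), (8, 8)}.
Total count |C(F_11)_aff| = 10.


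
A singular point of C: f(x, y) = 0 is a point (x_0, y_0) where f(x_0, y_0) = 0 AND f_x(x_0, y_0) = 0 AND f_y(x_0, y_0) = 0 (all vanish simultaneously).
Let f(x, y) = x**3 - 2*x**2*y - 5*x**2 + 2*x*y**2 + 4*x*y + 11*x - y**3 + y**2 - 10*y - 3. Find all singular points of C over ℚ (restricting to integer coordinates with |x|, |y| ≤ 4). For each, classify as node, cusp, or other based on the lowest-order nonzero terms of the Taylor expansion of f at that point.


Singular points: {(3, 2)}; classification: cusp.

Compute partial derivatives:
  f_x = 3*x**2 - 4*x*y - 10*x + 2*y**2 + 4*y + 11.
  f_y = -2*x**2 + 4*x*y + 4*x - 3*y**2 + 2*y - 10.
Scan x_0 ∈ {−4, ..., 4}. For each x_0, f_y(x_0, y) is a polynomial in y; find its integer roots y ∈ {−4, ..., 4}, then test f_x and f at those candidates.
  x = -4: f_y(-4, y) = -3*y**2 - 14*y - 58; no integer root y with |y| ≤ 4.
  x = -3: f_y(-3, y) = -3*y**2 - 10*y - 40; no integer root y with |y| ≤ 4.
  x = -2: f_y(-2, y) = -3*y**2 - 6*y - 26; no integer root y with |y| ≤ 4.
  x = -1: f_y(-1, y) = -3*y**2 - 2*y - 16; no integer root y with |y| ≤ 4.
  x = 0: f_y(0, y) = -3*y**2 + 2*y - 10; no integer root y with |y| ≤ 4.
  x = 1: f_y(1, y) = -3*y**2 + 6*y - 8; no integer root y with |y| ≤ 4.
  x = 2: f_y(2, y) = -3*y**2 + 10*y - 10; no integer root y with |y| ≤ 4.
  x = 3: f_y(3, y) = -3*y**2 + 14*y - 16; vanishes at y ∈ {2}. (3, 2): f_x = 0, f = 0 — SINGULAR.
  x = 4: f_y(4, y) = -3*y**2 + 18*y - 26; no integer root y with |y| ≤ 4.
Only singular point on the grid: (3, 2).
Classify: substitute x = 3 + u, y = 2 + v and expand: f = u**3 - 2*u**2*v + 2*u*v**2 - v**3 + v**2.
No constant or linear terms (consistent with a singular point). Quadratic part: v**2. Cubic part: u**3 - 2*u**2*v + 2*u*v**2 - v**3.
The quadratic part v**2 is a perfect square, so there is a single (double) tangent line v = 0, i.e. y = 2. Restricting the cubic part to that line (v = 0) leaves u**3 ≠ 0, so f is not divisible by v and the branch is v² ≈ -u**3 to lowest order — this is a cusp.
Classification: cusp.


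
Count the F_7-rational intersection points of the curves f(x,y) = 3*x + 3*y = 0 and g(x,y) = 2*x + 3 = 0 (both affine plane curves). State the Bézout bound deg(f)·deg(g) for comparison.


Common zeros: {(2, 5)}; count = 1; Bézout bound = 1.

deg(f) = 1, deg(g) = 1, so Bézout bound = 1.
Scan x ∈ F_7. For each x, list the y ∈ F_7 with f(x, y) ≡ 0 and those with g(x, y) ≡ 0 (mod 7); the common zeros in that column are the intersection.
  x = 0: f ≡ 0 at y ∈ {0}; g ≡ 0 at y ∈ ∅; common: ∅.
  x = 1: f ≡ 0 at y ∈ {6}; g ≡ 0 at y ∈ ∅; common: ∅.
  x = 2: f ≡ 0 at y ∈ {5}; g ≡ 0 at y ∈ {0, 1, 2, 3, 4, 5, 6}; common: {5}.
  x = 3: f ≡ 0 at y ∈ {4}; g ≡ 0 at y ∈ ∅; common: ∅.
  x = 4: f ≡ 0 at y ∈ {3}; g ≡ 0 at y ∈ ∅; common: ∅.
  x = 5: f ≡ 0 at y ∈ {2}; g ≡ 0 at y ∈ ∅; common: ∅.
  x = 6: f ≡ 0 at y ∈ {1}; g ≡ 0 at y ∈ ∅; common: ∅.
Collecting: common zeros = {(2, 5)}, so the count is 1.
Comparison with the Bézout bound: 1 ≤ 1 = deg(f)·deg(g), as expected for curves with no common component (the bound is attained).


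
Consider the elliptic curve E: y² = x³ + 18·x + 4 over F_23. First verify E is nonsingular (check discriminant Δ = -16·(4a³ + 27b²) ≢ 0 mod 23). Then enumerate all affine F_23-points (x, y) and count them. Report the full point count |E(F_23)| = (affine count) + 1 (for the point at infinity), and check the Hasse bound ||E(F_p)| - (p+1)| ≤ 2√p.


Affine points = {(0, 2), (0, 21), (1, 0), (2, 5), (2, 18), (3, 4), (3, 19), (4, 5), (4, 18), (5, 9), (5, 14), (6, 11), (6, 12), (7, 6), (7, 17), (8, 4), (8, 19), (12, 4), (12, 19), (16, 8), (16, 15), (17, 5), (17, 18), (19, 11), (19, 12), (21, 11), (21, 12), (22, 10), (22, 13)}; affine count = 29; |E(F_23)| = 30.

Discriminant check: Δ ∝ 4a³ + 27b² = 4·18³ + 27·4² = 4·5832 + 27·16 ≡ 1 (mod 23). Nonzero ⇒ E is nonsingular.
For each x ∈ F_23, compute rhs = x³ + 18·x + 4 mod 23, then count y ∈ F_23 with y² ≡ rhs.
  x = 0: rhs = 4, matching y values: 2, 21 (2 points).
  x = 1: rhs = 0, matching y values: 0 (1 points).
  x = 2: rhs = 2, matching y values: 5, 18 (2 points).
  x = 3: rhs = 16, matching y values: 4, 19 (2 points).
  x = 4: rhs = 2, matching y values: 5, 18 (2 points).
  x = 5: rhs = 12, matching y values: 9, 14 (2 points).
  x = 6: rhs = 6, matching y values: 11, 12 (2 points).
  x = 7: rhs = 13, matching y values: 6, 17 (2 points).
  x = 8: rhs = 16, matching y values: 4, 19 (2 points).
  x = 9: rhs = 21, matching y values: none (0 points).
  x = 10: rhs = 11, matching y values: none (0 points).
  x = 11: rhs = 15, matching y values: none (0 points).
  x = 12: rhs = 16, matching y values: 4, 19 (2 points).
  x = 13: rhs = 20, matching y values: none (0 points).
  x = 14: rhs = 10, matching y values: none (0 points).
  x = 15: rhs = 15, matching y values: none (0 points).
  x = 16: rhs = 18, matching y values: 8, 15 (2 points).
  x = 17: rhs = 2, matching y values: 5, 18 (2 points).
  x = 18: rhs = 19, matching y values: none (0 points).
  x = 19: rhs = 6, matching y values: 11, 12 (2 points).
  x = 20: rhs = 15, matching y values: none (0 points).
  x = 21: rhs = 6, matching y values: 11, 12 (2 points).
  x = 22: rhs = 8, matching y values: 10, 13 (2 points).
Total affine count: 29.
Full point count |E(F_23)| = 29 + 1 = 30.
Hasse bound: |30 − (23+1)| = |6| = 6 ≤ 2√23 ≈ 9.5917 ✓.


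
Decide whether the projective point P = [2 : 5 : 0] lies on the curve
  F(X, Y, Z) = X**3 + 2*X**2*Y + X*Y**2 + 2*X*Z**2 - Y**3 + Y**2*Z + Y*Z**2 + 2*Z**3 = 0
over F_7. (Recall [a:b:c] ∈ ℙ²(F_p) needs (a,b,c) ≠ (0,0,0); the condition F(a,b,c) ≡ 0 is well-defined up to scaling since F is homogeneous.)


F(2,5,0) ≡ 1 (mod 7); P is NOT on the curve.

Evaluate F(2, 5, 0) term-by-term (mod 7).
  X**3 ↦ 1·8·1·1 = 8
  2*X**2*Y ↦ 2·4·5·1 = 40
  X*Y**2 ↦ 1·2·25·1 = 50
  2*X*Z**2 ↦ 2·2·1·0 = 0
  -Y**3 ↦ -1·1·125·1 = -125
  Y**2*Z ↦ 1·1·25·0 = 0
  Y*Z**2 ↦ 1·1·5·0 = 0
  2*Z**3 ↦ 2·1·1·0 = 0
Sum: F(2, 5, 0) = (8) + (40) + (50) + (0) + (-125) + (0) + (0) + (0) = -27.
Reducing mod 7: -27 ≡ 1 (mod 7).
Since F(a, b, c) ≡ 1 ≠ 0 (mod 7), P does NOT lie on the curve.


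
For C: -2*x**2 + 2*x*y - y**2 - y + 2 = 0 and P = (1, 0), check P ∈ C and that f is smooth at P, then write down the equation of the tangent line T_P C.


Tangent line at P: -4*x + y + 4 = 0.

Step 1: f(1, 0) = 0, so P lies on C.
Step 2: partial derivatives
  f_x(x, y) = -4*x + 2*y, f_y(x, y) = 2*x - 2*y - 1.
  f_x(P) = -4, f_y(P) = 1 (gradient nonzero, so P is smooth).
Step 3: tangent line at P: -4·(x − 1) + 1·(y − 0) = 0.
Expanding: -4*x + y + 4 = 0.


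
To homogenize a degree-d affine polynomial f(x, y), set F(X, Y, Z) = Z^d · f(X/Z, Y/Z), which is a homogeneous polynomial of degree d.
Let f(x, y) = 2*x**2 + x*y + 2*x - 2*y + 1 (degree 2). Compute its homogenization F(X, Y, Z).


F(X, Y, Z) = 2*X**2 + X*Y + 2*X*Z - 2*Y*Z + Z**2

deg(f) = 2.
Substitute x = X/Z, y = Y/Z into f, then multiply by Z^2.
  monomial 2·x^2·y^0 ↦ 2·X^2·Y^0·Z^0.
  monomial 1·x^1·y^1 ↦ 1·X^1·Y^1·Z^0.
  monomial 2·x^1·y^0 ↦ 2·X^1·Y^0·Z^1.
  monomial -2·x^0·y^1 ↦ -2·X^0·Y^1·Z^1.
  monomial 1·x^0·y^0 ↦ 1·X^0·Y^0·Z^2.
Collecting: F(X, Y, Z) = 2*X**2 + X*Y + 2*X*Z - 2*Y*Z + Z**2.


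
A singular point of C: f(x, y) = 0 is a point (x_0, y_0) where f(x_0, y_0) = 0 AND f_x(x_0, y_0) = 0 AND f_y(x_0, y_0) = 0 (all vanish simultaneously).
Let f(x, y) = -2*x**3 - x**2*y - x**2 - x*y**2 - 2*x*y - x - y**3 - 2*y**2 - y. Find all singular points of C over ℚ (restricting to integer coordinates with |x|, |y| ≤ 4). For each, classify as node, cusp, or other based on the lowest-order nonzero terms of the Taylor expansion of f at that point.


Singular points: {(0, -1)}; classification: cusp.

Compute partial derivatives:
  f_x = -6*x**2 - 2*x*y - 2*x - y**2 - 2*y - 1.
  f_y = -x**2 - 2*x*y - 2*x - 3*y**2 - 4*y - 1.
Scan x_0 ∈ {−4, ..., 4}. For each x_0, f_y(x_0, y) is a polynomial in y; find its integer roots y ∈ {−4, ..., 4}, then test f_x and f at those candidates.
  x = -4: f_y(-4, y) = -3*y**2 + 4*y - 9; no integer root y with |y| ≤ 4.
  x = -3: f_y(-3, y) = -3*y**2 + 2*y - 4; no integer root y with |y| ≤ 4.
  x = -2: f_y(-2, y) = -3*y**2 - 1; no integer root y with |y| ≤ 4.
  x = -1: f_y(-1, y) = -3*y**2 - 2*y; vanishes at y ∈ {0}. (-1, 0): f_x = -5 ≠ 0.
  x = 0: f_y(0, y) = -3*y**2 - 4*y - 1; vanishes at y ∈ {-1}. (0, -1): f_x = 0, f = 0 — SINGULAR.
  x = 1: f_y(1, y) = -3*y**2 - 6*y - 4; no integer root y with |y| ≤ 4.
  x = 2: f_y(2, y) = -3*y**2 - 8*y - 9; no integer root y with |y| ≤ 4.
  x = 3: f_y(3, y) = -3*y**2 - 10*y - 16; no integer root y with |y| ≤ 4.
  x = 4: f_y(4, y) = -3*y**2 - 12*y - 25; no integer root y with |y| ≤ 4.
Only singular point on the grid: (0, -1).
Classify: substitute x = 0 + u, y = -1 + v and expand: f = -2*u**3 - u**2*v - u*v**2 - v**3 + v**2.
No constant or linear terms (consistent with a singular point). Quadratic part: v**2. Cubic part: -2*u**3 - u**2*v - u*v**2 - v**3.
The quadratic part v**2 is a perfect square, so there is a single (double) tangent line v = 0, i.e. y = -1. Restricting the cubic part to that line (v = 0) leaves -2*u**3 ≠ 0, so f is not divisible by v and the branch is v² ≈ 2*u**3 to lowest order — this is a cusp.
Classification: cusp.


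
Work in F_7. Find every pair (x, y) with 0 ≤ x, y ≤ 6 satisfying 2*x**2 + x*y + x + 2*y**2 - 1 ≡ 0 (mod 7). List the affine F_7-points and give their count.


Affine F_7-points: {(0, 2), (0, 5), (2, 2), (2, 4), (4, 0), (4, 5), (6, 0), (6, 4)}; count = 8.

For each of the 49 pairs (x, y) ∈ F_7², evaluate f(x, y) mod 7. Record the zeros.
  x = 0: [0↦6, 1↦1, 2↦0, 3↦3, 4↦3, 5↦0, 6↦1]  zeros at y ∈ {2, 5}
  x = 1: [0↦2, 1↦5, 2↦5, 3↦2, 4↦3, 5↦1, 6↦3]  zeros at y ∈ ∅
  x = 2: [0↦2, 1↦6, 2↦0, 3↦5, 4↦0, 5↦6, 6↦2]  zeros at y ∈ {2, 4}
  x = 3: [0↦6, 1↦4, 2↦6, 3↦5, 4↦1, 5↦1, 6↦5]  zeros at y ∈ ∅
  x = 4: [0↦0, 1↦6, 2↦2, 3↦2, 4↦6, 5↦0, 6↦5]  zeros at y ∈ {0, 5}
  x = 5: [0↦5, 1↦5, 2↦2, 3↦3, 4↦1, 5↦3, 6↦2]  zeros at y ∈ ∅
  x = 6: [0↦0, 1↦1, 2↦6, 3↦1, 4↦0, 5↦3, 6↦3]  zeros at y ∈ {0, 4}
Collecting zeros: affine points = {(0, 2), (0, 5), (2, 2), (2, 4), (4, 0), (4, 5), (6, 0), (6, 4)}.
Total count |C(F_7)_aff| = 8.


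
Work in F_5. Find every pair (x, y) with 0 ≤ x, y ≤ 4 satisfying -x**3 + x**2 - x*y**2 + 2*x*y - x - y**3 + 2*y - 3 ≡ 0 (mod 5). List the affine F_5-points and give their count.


Affine F_5-points: {(3, 1), (4, 0), (4, 1)}; count = 3.

For each of the 25 pairs (x, y) ∈ F_5², evaluate f(x, y) mod 5. Record the zeros.
  x = 0: [0↦2, 1↦3, 2↦3, 3↦1, 4↦1]  zeros at y ∈ ∅
  x = 1: [0↦1, 1↦3, 2↦2, 3↦2, 4↦2]  zeros at y ∈ ∅
  x = 2: [0↦1, 1↦4, 2↦2, 3↦4, 4↦4]  zeros at y ∈ ∅
  x = 3: [0↦1, 1↦0, 2↦2, 3↦1, 4↦1]  zeros at y ∈ {1}
  x = 4: [0↦0, 1↦0, 2↦1, 3↦2, 4↦2]  zeros at y ∈ {0, 1}
Collecting zeros: affine points = {(3, 1), (4, 0), (4, 1)}.
Total count |C(F_5)_aff| = 3.


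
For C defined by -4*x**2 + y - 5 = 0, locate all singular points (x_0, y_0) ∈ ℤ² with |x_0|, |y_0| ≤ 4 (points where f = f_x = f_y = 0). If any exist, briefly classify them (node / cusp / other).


No singular points in the scanned grid; C is smooth there.

Compute partial derivatives:
  f_x = -8*x.
  f_y = 1.
f_y = 1 is a nonzero constant, so f_y never vanishes: no point (x, y) can satisfy f = f_x = f_y = 0. In particular no (x, y) ∈ {−4, ..., 4}² is singular; the curve is smooth.


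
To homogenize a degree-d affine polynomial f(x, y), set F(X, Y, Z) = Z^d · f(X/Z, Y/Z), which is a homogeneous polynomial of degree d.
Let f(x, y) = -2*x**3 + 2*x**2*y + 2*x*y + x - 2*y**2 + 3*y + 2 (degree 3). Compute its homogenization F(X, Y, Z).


F(X, Y, Z) = -2*X**3 + 2*X**2*Y + 2*X*Y*Z + X*Z**2 - 2*Y**2*Z + 3*Y*Z**2 + 2*Z**3

deg(f) = 3.
Substitute x = X/Z, y = Y/Z into f, then multiply by Z^3.
  monomial -2·x^3·y^0 ↦ -2·X^3·Y^0·Z^0.
  monomial 2·x^2·y^1 ↦ 2·X^2·Y^1·Z^0.
  monomial 2·x^1·y^1 ↦ 2·X^1·Y^1·Z^1.
  monomial 1·x^1·y^0 ↦ 1·X^1·Y^0·Z^2.
  monomial -2·x^0·y^2 ↦ -2·X^0·Y^2·Z^1.
  monomial 3·x^0·y^1 ↦ 3·X^0·Y^1·Z^2.
  monomial 2·x^0·y^0 ↦ 2·X^0·Y^0·Z^3.
Collecting: F(X, Y, Z) = -2*X**3 + 2*X**2*Y + 2*X*Y*Z + X*Z**2 - 2*Y**2*Z + 3*Y*Z**2 + 2*Z**3.


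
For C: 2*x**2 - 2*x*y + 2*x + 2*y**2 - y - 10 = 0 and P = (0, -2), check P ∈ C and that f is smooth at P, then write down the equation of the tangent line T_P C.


Tangent line at P: 6*x - 9*y - 18 = 0.

Step 1: f(0, -2) = 0, so P lies on C.
Step 2: partial derivatives
  f_x(x, y) = 4*x - 2*y + 2, f_y(x, y) = -2*x + 4*y - 1.
  f_x(P) = 6, f_y(P) = -9 (gradient nonzero, so P is smooth).
Step 3: tangent line at P: 6·(x − 0) + -9·(y − -2) = 0.
Expanding: 6*x - 9*y - 18 = 0.


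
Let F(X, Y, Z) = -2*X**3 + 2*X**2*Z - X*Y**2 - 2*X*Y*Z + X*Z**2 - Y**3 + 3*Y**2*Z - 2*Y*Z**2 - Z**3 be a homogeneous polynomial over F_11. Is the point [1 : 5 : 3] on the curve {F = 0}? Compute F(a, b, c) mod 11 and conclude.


F(1,5,3) ≡ 7 (mod 11); P is NOT on the curve.

Evaluate F(1, 5, 3) term-by-term (mod 11).
  -2*X**3 ↦ -2·1·1·1 = -2
  2*X**2*Z ↦ 2·1·1·3 = 6
  -X*Y**2 ↦ -1·1·25·1 = -25
  -2*X*Y*Z ↦ -2·1·5·3 = -30
  X*Z**2 ↦ 1·1·1·9 = 9
  -Y**3 ↦ -1·1·125·1 = -125
  3*Y**2*Z ↦ 3·1·25·3 = 225
  -2*Y*Z**2 ↦ -2·1·5·9 = -90
  -Z**3 ↦ -1·1·1·27 = -27
Sum: F(1, 5, 3) = (-2) + (6) + (-25) + (-30) + (9) + (-125) + (225) + (-90) + (-27) = -59.
Reducing mod 11: -59 ≡ 7 (mod 11).
Since F(a, b, c) ≡ 7 ≠ 0 (mod 11), P does NOT lie on the curve.


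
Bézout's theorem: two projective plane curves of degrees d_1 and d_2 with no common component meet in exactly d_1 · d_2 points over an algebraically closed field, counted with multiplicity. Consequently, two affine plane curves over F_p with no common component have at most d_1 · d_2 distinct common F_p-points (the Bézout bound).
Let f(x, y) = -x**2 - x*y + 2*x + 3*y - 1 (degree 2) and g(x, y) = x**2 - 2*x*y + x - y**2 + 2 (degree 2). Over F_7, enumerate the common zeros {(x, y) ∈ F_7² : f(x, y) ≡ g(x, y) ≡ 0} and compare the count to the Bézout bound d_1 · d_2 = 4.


Common zeros: ∅; count = 0; Bézout bound = 4.

deg(f) = 2, deg(g) = 2, so Bézout bound = 4.
Scan x ∈ F_7. For each x, list the y ∈ F_7 with f(x, y) ≡ 0 and those with g(x, y) ≡ 0 (mod 7); the common zeros in that column are the intersection.
  x = 0: f ≡ 0 at y ∈ {5}; g ≡ 0 at y ∈ {3, 4}; common: ∅.
  x = 1: f ≡ 0 at y ∈ {0}; g ≡ 0 at y ∈ ∅; common: ∅.
  x = 2: f ≡ 0 at y ∈ {1}; g ≡ 0 at y ∈ ∅; common: ∅.
  x = 3: f ≡ 0 at y ∈ ∅; g ≡ 0 at y ∈ {0, 1}; common: ∅.
  x = 4: f ≡ 0 at y ∈ {5}; g ≡ 0 at y ∈ ∅; common: ∅.
  x = 5: f ≡ 0 at y ∈ {6}; g ≡ 0 at y ∈ {1, 3}; common: ∅.
  x = 6: f ≡ 0 at y ∈ {1}; g ≡ 0 at y ∈ ∅; common: ∅.
Collecting: common zeros = ∅, so the count is 0.
Comparison with the Bézout bound: 0 ≤ 4 = deg(f)·deg(g), as expected for curves with no common component (the affine F_7-count falls short of the bound because intersections may lie at infinity, over extension fields, or carry multiplicity).


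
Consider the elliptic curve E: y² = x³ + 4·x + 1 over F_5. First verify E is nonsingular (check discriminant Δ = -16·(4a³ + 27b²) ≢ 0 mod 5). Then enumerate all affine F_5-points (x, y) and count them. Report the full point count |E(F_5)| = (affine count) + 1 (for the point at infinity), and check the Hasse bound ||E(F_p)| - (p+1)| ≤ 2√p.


Affine points = {(0, 1), (0, 4), (1, 1), (1, 4), (3, 0), (4, 1), (4, 4)}; affine count = 7; |E(F_5)| = 8.

Discriminant check: Δ ∝ 4a³ + 27b² = 4·4³ + 27·1² = 4·64 + 27·1 ≡ 3 (mod 5). Nonzero ⇒ E is nonsingular.
For each x ∈ F_5, compute rhs = x³ + 4·x + 1 mod 5, then count y ∈ F_5 with y² ≡ rhs.
  x = 0: rhs = 1, matching y values: 1, 4 (2 points).
  x = 1: rhs = 1, matching y values: 1, 4 (2 points).
  x = 2: rhs = 2, matching y values: none (0 points).
  x = 3: rhs = 0, matching y values: 0 (1 points).
  x = 4: rhs = 1, matching y values: 1, 4 (2 points).
Total affine count: 7.
Full point count |E(F_5)| = 7 + 1 = 8.
Hasse bound: |8 − (5+1)| = |2| = 2 ≤ 2√5 ≈ 4.4721 ✓.


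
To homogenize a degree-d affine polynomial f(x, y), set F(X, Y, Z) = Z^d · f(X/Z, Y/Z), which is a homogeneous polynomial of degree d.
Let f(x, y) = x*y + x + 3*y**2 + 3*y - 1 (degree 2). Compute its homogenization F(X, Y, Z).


F(X, Y, Z) = X*Y + X*Z + 3*Y**2 + 3*Y*Z - Z**2

deg(f) = 2.
Substitute x = X/Z, y = Y/Z into f, then multiply by Z^2.
  monomial 1·x^1·y^1 ↦ 1·X^1·Y^1·Z^0.
  monomial 1·x^1·y^0 ↦ 1·X^1·Y^0·Z^1.
  monomial 3·x^0·y^2 ↦ 3·X^0·Y^2·Z^0.
  monomial 3·x^0·y^1 ↦ 3·X^0·Y^1·Z^1.
  monomial -1·x^0·y^0 ↦ -1·X^0·Y^0·Z^2.
Collecting: F(X, Y, Z) = X*Y + X*Z + 3*Y**2 + 3*Y*Z - Z**2.


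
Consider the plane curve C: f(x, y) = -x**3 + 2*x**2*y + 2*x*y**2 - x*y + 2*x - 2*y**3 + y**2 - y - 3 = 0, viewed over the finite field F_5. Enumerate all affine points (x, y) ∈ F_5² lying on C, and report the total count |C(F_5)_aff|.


Affine F_5-points: {(0, 1), (2, 4), (3, 1), (4, 1), (4, 2), (4, 4)}; count = 6.

For each of the 25 pairs (x, y) ∈ F_5², evaluate f(x, y) mod 5. Record the zeros.
  x = 0: [0↦2, 1↦0, 2↦3, 3↦4, 4↦1]  zeros at y ∈ {1}
  x = 1: [0↦3, 1↦4, 2↦4, 3↦1, 4↦3]  zeros at y ∈ ∅
  x = 2: [0↦3, 1↦1, 2↦2, 3↦4, 4↦0]  zeros at y ∈ {4}
  x = 3: [0↦1, 1↦0, 2↦1, 3↦2, 4↦1]  zeros at y ∈ {1}
  x = 4: [0↦1, 1↦0, 2↦0, 3↦4, 4↦0]  zeros at y ∈ {1, 2, 4}
Collecting zeros: affine points = {(0, 1), (2, 4), (3, 1), (4, 1), (4, 2), (4, 4)}.
Total count |C(F_5)_aff| = 6.


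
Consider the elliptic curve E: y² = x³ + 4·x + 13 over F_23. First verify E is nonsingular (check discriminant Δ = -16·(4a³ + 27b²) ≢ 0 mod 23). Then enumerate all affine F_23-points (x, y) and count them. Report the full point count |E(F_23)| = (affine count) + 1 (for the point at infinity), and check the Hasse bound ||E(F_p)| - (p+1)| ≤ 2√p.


Affine points = {(0, 6), (0, 17), (1, 8), (1, 15), (2, 11), (2, 12), (3, 11), (3, 12), (4, 1), (4, 22), (6, 0), (7, 4), (7, 19), (10, 8), (10, 15), (11, 10), (11, 13), (12, 8), (12, 15), (13, 10), (13, 13), (17, 7), (17, 16), (18, 11), (18, 12), (19, 5), (19, 18), (22, 10), (22, 13)}; affine count = 29; |E(F_23)| = 30.

Discriminant check: Δ ∝ 4a³ + 27b² = 4·4³ + 27·13² = 4·64 + 27·169 ≡ 12 (mod 23). Nonzero ⇒ E is nonsingular.
For each x ∈ F_23, compute rhs = x³ + 4·x + 13 mod 23, then count y ∈ F_23 with y² ≡ rhs.
  x = 0: rhs = 13, matching y values: 6, 17 (2 points).
  x = 1: rhs = 18, matching y values: 8, 15 (2 points).
  x = 2: rhs = 6, matching y values: 11, 12 (2 points).
  x = 3: rhs = 6, matching y values: 11, 12 (2 points).
  x = 4: rhs = 1, matching y values: 1, 22 (2 points).
  x = 5: rhs = 20, matching y values: none (0 points).
  x = 6: rhs = 0, matching y values: 0 (1 points).
  x = 7: rhs = 16, matching y values: 4, 19 (2 points).
  x = 8: rhs = 5, matching y values: none (0 points).
  x = 9: rhs = 19, matching y values: none (0 points).
  x = 10: rhs = 18, matching y values: 8, 15 (2 points).
  x = 11: rhs = 8, matching y values: 10, 13 (2 points).
  x = 12: rhs = 18, matching y values: 8, 15 (2 points).
  x = 13: rhs = 8, matching y values: 10, 13 (2 points).
  x = 14: rhs = 7, matching y values: none (0 points).
  x = 15: rhs = 21, matching y values: none (0 points).
  x = 16: rhs = 10, matching y values: none (0 points).
  x = 17: rhs = 3, matching y values: 7, 16 (2 points).
  x = 18: rhs = 6, matching y values: 11, 12 (2 points).
  x = 19: rhs = 2, matching y values: 5, 18 (2 points).
  x = 20: rhs = 20, matching y values: none (0 points).
  x = 21: rhs = 20, matching y values: none (0 points).
  x = 22: rhs = 8, matching y values: 10, 13 (2 points).
Total affine count: 29.
Full point count |E(F_23)| = 29 + 1 = 30.
Hasse bound: |30 − (23+1)| = |6| = 6 ≤ 2√23 ≈ 9.5917 ✓.


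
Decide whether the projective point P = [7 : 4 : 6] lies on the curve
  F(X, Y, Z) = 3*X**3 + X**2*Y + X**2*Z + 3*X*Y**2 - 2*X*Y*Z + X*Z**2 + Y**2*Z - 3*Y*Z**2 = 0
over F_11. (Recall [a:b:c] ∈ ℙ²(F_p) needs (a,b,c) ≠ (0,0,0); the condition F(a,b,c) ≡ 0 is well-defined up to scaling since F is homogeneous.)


F(7,4,6) ≡ 5 (mod 11); P is NOT on the curve.

Evaluate F(7, 4, 6) term-by-term (mod 11).
  3*X**3 ↦ 3·343·1·1 = 1029
  X**2*Y ↦ 1·49·4·1 = 196
  X**2*Z ↦ 1·49·1·6 = 294
  3*X*Y**2 ↦ 3·7·16·1 = 336
  -2*X*Y*Z ↦ -2·7·4·6 = -336
  X*Z**2 ↦ 1·7·1·36 = 252
  Y**2*Z ↦ 1·1·16·6 = 96
  -3*Y*Z**2 ↦ -3·1·4·36 = -432
Sum: F(7, 4, 6) = (1029) + (196) + (294) + (336) + (-336) + (252) + (96) + (-432) = 1435.
Reducing mod 11: 1435 ≡ 5 (mod 11).
Since F(a, b, c) ≡ 5 ≠ 0 (mod 11), P does NOT lie on the curve.


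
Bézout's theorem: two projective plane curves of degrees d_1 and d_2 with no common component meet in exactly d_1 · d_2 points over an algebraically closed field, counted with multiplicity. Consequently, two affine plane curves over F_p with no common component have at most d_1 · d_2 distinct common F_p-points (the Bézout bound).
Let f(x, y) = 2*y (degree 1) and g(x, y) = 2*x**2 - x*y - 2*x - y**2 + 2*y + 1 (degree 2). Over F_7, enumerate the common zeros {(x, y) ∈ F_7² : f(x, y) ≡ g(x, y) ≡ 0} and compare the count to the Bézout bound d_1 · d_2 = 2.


Common zeros: ∅; count = 0; Bézout bound = 2.

deg(f) = 1, deg(g) = 2, so Bézout bound = 2.
Scan x ∈ F_7. For each x, list the y ∈ F_7 with f(x, y) ≡ 0 and those with g(x, y) ≡ 0 (mod 7); the common zeros in that column are the intersection.
  x = 0: f ≡ 0 at y ∈ {0}; g ≡ 0 at y ∈ {4, 5}; common: ∅.
  x = 1: f ≡ 0 at y ∈ {0}; g ≡ 0 at y ∈ ∅; common: ∅.
  x = 2: f ≡ 0 at y ∈ {0}; g ≡ 0 at y ∈ ∅; common: ∅.
  x = 3: f ≡ 0 at y ∈ {0}; g ≡ 0 at y ∈ {2, 4}; common: ∅.
  x = 4: f ≡ 0 at y ∈ {0}; g ≡ 0 at y ∈ ∅; common: ∅.
  x = 5: f ≡ 0 at y ∈ {0}; g ≡ 0 at y ∈ ∅; common: ∅.
  x = 6: f ≡ 0 at y ∈ {0}; g ≡ 0 at y ∈ {1, 2}; common: ∅.
Collecting: common zeros = ∅, so the count is 0.
Comparison with the Bézout bound: 0 ≤ 2 = deg(f)·deg(g), as expected for curves with no common component (the affine F_7-count falls short of the bound because intersections may lie at infinity, over extension fields, or carry multiplicity).


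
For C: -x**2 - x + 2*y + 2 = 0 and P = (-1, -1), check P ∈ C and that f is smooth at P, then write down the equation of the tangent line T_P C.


Tangent line at P: x + 2*y + 3 = 0.

Step 1: f(-1, -1) = 0, so P lies on C.
Step 2: partial derivatives
  f_x(x, y) = -2*x - 1, f_y(x, y) = 2.
  f_x(P) = 1, f_y(P) = 2 (gradient nonzero, so P is smooth).
Step 3: tangent line at P: 1·(x − -1) + 2·(y − -1) = 0.
Expanding: x + 2*y + 3 = 0.


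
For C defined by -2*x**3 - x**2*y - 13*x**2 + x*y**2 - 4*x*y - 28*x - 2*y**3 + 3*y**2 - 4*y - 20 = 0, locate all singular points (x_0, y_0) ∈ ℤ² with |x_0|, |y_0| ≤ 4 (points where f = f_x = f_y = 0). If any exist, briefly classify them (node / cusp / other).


Singular points: {(-2, 0)}; classification: node.

Compute partial derivatives:
  f_x = -6*x**2 - 2*x*y - 26*x + y**2 - 4*y - 28.
  f_y = -x**2 + 2*x*y - 4*x - 6*y**2 + 6*y - 4.
Scan x_0 ∈ {−4, ..., 4}. For each x_0, f_y(x_0, y) is a polynomial in y; find its integer roots y ∈ {−4, ..., 4}, then test f_x and f at those candidates.
  x = -4: f_y(-4, y) = -6*y**2 - 2*y - 4; no integer root y with |y| ≤ 4.
  x = -3: f_y(-3, y) = -6*y**2 - 1; no integer root y with |y| ≤ 4.
  x = -2: f_y(-2, y) = -6*y**2 + 2*y; vanishes at y ∈ {0}. (-2, 0): f_x = 0, f = 0 — SINGULAR.
  x = -1: f_y(-1, y) = -6*y**2 + 4*y - 1; no integer root y with |y| ≤ 4.
  x = 0: f_y(0, y) = -6*y**2 + 6*y - 4; no integer root y with |y| ≤ 4.
  x = 1: f_y(1, y) = -6*y**2 + 8*y - 9; no integer root y with |y| ≤ 4.
  x = 2: f_y(2, y) = -6*y**2 + 10*y - 16; no integer root y with |y| ≤ 4.
  x = 3: f_y(3, y) = -6*y**2 + 12*y - 25; no integer root y with |y| ≤ 4.
  x = 4: f_y(4, y) = -6*y**2 + 14*y - 36; no integer root y with |y| ≤ 4.
Only singular point on the grid: (-2, 0).
Classify: substitute x = -2 + u, y = 0 + v and expand: f = -2*u**3 - u**2*v - u**2 + u*v**2 - 2*v**3 + v**2.
No constant or linear terms (consistent with a singular point). Quadratic part: -u**2 + v**2. Cubic part: -2*u**3 - u**2*v + u*v**2 - 2*v**3.
The quadratic part v**2 - u**2 = (v − u)(v + u) splits into two distinct linear factors, so there are two distinct tangent lines y − 0 = ±(x − -2) — this is a node (ordinary double point).
Classification: node.


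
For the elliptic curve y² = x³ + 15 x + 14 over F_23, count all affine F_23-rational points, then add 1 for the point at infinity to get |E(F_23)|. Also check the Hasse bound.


Affine points = {(2, 11), (2, 12), (4, 0), (7, 5), (7, 18), (8, 5), (8, 18), (9, 2), (9, 21), (12, 6), (12, 17), (14, 1), (14, 22), (15, 7), (15, 16), (16, 7), (16, 16)}; affine count = 17; |E(F_23)| = 18.

Discriminant check: Δ ∝ 4a³ + 27b² = 4·15³ + 27·14² = 4·3375 + 27·196 ≡ 1 (mod 23). Nonzero ⇒ E is nonsingular.
For each x ∈ F_23, compute rhs = x³ + 15·x + 14 mod 23, then count y ∈ F_23 with y² ≡ rhs.
  x = 0: rhs = 14, matching y values: none (0 points).
  x = 1: rhs = 7, matching y values: none (0 points).
  x = 2: rhs = 6, matching y values: 11, 12 (2 points).
  x = 3: rhs = 17, matching y values: none (0 points).
  x = 4: rhs = 0, matching y values: 0 (1 points).
  x = 5: rhs = 7, matching y values: none (0 points).
  x = 6: rhs = 21, matching y values: none (0 points).
  x = 7: rhs = 2, matching y values: 5, 18 (2 points).
  x = 8: rhs = 2, matching y values: 5, 18 (2 points).
  x = 9: rhs = 4, matching y values: 2, 21 (2 points).
  x = 10: rhs = 14, matching y values: none (0 points).
  x = 11: rhs = 15, matching y values: none (0 points).
  x = 12: rhs = 13, matching y values: 6, 17 (2 points).
  x = 13: rhs = 14, matching y values: none (0 points).
  x = 14: rhs = 1, matching y values: 1, 22 (2 points).
  x = 15: rhs = 3, matching y values: 7, 16 (2 points).
  x = 16: rhs = 3, matching y values: 7, 16 (2 points).
  x = 17: rhs = 7, matching y values: none (0 points).
  x = 18: rhs = 21, matching y values: none (0 points).
  x = 19: rhs = 5, matching y values: none (0 points).
  x = 20: rhs = 11, matching y values: none (0 points).
  x = 21: rhs = 22, matching y values: none (0 points).
  x = 22: rhs = 21, matching y values: none (0 points).
Total affine count: 17.
Full point count |E(F_23)| = 17 + 1 = 18.
Hasse bound: |18 − (23+1)| = |-6| = 6 ≤ 2√23 ≈ 9.5917 ✓.


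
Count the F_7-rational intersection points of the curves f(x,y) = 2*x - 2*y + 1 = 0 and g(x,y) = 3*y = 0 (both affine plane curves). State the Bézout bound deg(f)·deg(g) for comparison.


Common zeros: {(3, 0)}; count = 1; Bézout bound = 1.

deg(f) = 1, deg(g) = 1, so Bézout bound = 1.
Scan x ∈ F_7. For each x, list the y ∈ F_7 with f(x, y) ≡ 0 and those with g(x, y) ≡ 0 (mod 7); the common zeros in that column are the intersection.
  x = 0: f ≡ 0 at y ∈ {4}; g ≡ 0 at y ∈ {0}; common: ∅.
  x = 1: f ≡ 0 at y ∈ {5}; g ≡ 0 at y ∈ {0}; common: ∅.
  x = 2: f ≡ 0 at y ∈ {6}; g ≡ 0 at y ∈ {0}; common: ∅.
  x = 3: f ≡ 0 at y ∈ {0}; g ≡ 0 at y ∈ {0}; common: {0}.
  x = 4: f ≡ 0 at y ∈ {1}; g ≡ 0 at y ∈ {0}; common: ∅.
  x = 5: f ≡ 0 at y ∈ {2}; g ≡ 0 at y ∈ {0}; common: ∅.
  x = 6: f ≡ 0 at y ∈ {3}; g ≡ 0 at y ∈ {0}; common: ∅.
Collecting: common zeros = {(3, 0)}, so the count is 1.
Comparison with the Bézout bound: 1 ≤ 1 = deg(f)·deg(g), as expected for curves with no common component (the bound is attained).


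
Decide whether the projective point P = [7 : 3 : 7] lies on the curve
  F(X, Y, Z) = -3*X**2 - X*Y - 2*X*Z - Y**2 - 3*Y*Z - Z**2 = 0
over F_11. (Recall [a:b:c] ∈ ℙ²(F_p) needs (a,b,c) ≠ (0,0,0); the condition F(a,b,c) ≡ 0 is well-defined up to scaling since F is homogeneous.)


F(7,3,7) ≡ 9 (mod 11); P is NOT on the curve.

Evaluate F(7, 3, 7) term-by-term (mod 11).
  -3*X**2 ↦ -3·49·1·1 = -147
  -X*Y ↦ -1·7·3·1 = -21
  -2*X*Z ↦ -2·7·1·7 = -98
  -Y**2 ↦ -1·1·9·1 = -9
  -3*Y*Z ↦ -3·1·3·7 = -63
  -Z**2 ↦ -1·1·1·49 = -49
Sum: F(7, 3, 7) = (-147) + (-21) + (-98) + (-9) + (-63) + (-49) = -387.
Reducing mod 11: -387 ≡ 9 (mod 11).
Since F(a, b, c) ≡ 9 ≠ 0 (mod 11), P does NOT lie on the curve.


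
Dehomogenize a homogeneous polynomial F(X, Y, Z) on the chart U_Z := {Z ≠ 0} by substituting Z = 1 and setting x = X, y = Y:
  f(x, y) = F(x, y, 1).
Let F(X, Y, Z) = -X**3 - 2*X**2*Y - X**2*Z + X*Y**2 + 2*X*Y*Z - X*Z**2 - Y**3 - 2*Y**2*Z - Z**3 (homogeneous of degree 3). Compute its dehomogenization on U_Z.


f(x, y) = -x**3 - 2*x**2*y - x**2 + x*y**2 + 2*x*y - x - y**3 - 2*y**2 - 1

On U_Z we set Z = 1. Each monomial c·X^i·Y^j·Z^k in F becomes c·x^i·y^j·1^k = c·x^i·y^j.
Substituting Z = 1: F(X, Y, 1) = -x**3 - 2*x**2*y - x**2 + x*y**2 + 2*x*y - x - y**3 - 2*y**2 - 1.
Note: deg(f) ≤ deg(F) = 3; strict inequality happens when F is divisible by Z (lost terms).


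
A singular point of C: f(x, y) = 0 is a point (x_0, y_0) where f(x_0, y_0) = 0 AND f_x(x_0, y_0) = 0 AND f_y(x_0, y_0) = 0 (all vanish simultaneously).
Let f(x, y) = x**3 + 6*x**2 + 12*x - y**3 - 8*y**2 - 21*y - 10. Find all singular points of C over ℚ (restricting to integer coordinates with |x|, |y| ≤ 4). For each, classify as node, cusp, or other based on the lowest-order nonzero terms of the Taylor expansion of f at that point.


Singular points: {(-2, -3)}; classification: cusp.

Compute partial derivatives:
  f_x = 3*x**2 + 12*x + 12.
  f_y = -3*y**2 - 16*y - 21.
Scan x_0 ∈ {−4, ..., 4}. For each x_0, f_y(x_0, y) is a polynomial in y; find its integer roots y ∈ {−4, ..., 4}, then test f_x and f at those candidates.
  x = -4: f_y(-4, y) = -3*y**2 - 16*y - 21; vanishes at y ∈ {-3}. (-4, -3): f_x = 12 ≠ 0.
  x = -3: f_y(-3, y) = -3*y**2 - 16*y - 21; vanishes at y ∈ {-3}. (-3, -3): f_x = 3 ≠ 0.
  x = -2: f_y(-2, y) = -3*y**2 - 16*y - 21; vanishes at y ∈ {-3}. (-2, -3): f_x = 0, f = 0 — SINGULAR.
  x = -1: f_y(-1, y) = -3*y**2 - 16*y - 21; vanishes at y ∈ {-3}. (-1, -3): f_x = 3 ≠ 0.
  x = 0: f_y(0, y) = -3*y**2 - 16*y - 21; vanishes at y ∈ {-3}. (0, -3): f_x = 12 ≠ 0.
  x = 1: f_y(1, y) = -3*y**2 - 16*y - 21; vanishes at y ∈ {-3}. (1, -3): f_x = 27 ≠ 0.
  x = 2: f_y(2, y) = -3*y**2 - 16*y - 21; vanishes at y ∈ {-3}. (2, -3): f_x = 48 ≠ 0.
  x = 3: f_y(3, y) = -3*y**2 - 16*y - 21; vanishes at y ∈ {-3}. (3, -3): f_x = 75 ≠ 0.
  x = 4: f_y(4, y) = -3*y**2 - 16*y - 21; vanishes at y ∈ {-3}. (4, -3): f_x = 108 ≠ 0.
Only singular point on the grid: (-2, -3).
Classify: substitute x = -2 + u, y = -3 + v and expand: f = u**3 - v**3 + v**2.
No constant or linear terms (consistent with a singular point). Quadratic part: v**2. Cubic part: u**3 - v**3.
The quadratic part v**2 is a perfect square, so there is a single (double) tangent line v = 0, i.e. y = -3. Restricting the cubic part to that line (v = 0) leaves u**3 ≠ 0, so f is not divisible by v and the branch is v² ≈ -u**3 to lowest order — this is a cusp.
Classification: cusp.


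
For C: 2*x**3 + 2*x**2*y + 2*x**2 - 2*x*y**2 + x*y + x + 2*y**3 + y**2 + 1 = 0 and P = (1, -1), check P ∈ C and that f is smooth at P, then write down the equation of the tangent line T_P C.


Tangent line at P: 4*x + 11*y + 7 = 0.

Step 1: f(1, -1) = 0, so P lies on C.
Step 2: partial derivatives
  f_x(x, y) = 6*x**2 + 4*x*y + 4*x - 2*y**2 + y + 1, f_y(x, y) = 2*x**2 - 4*x*y + x + 6*y**2 + 2*y.
  f_x(P) = 4, f_y(P) = 11 (gradient nonzero, so P is smooth).
Step 3: tangent line at P: 4·(x − 1) + 11·(y − -1) = 0.
Expanding: 4*x + 11*y + 7 = 0.


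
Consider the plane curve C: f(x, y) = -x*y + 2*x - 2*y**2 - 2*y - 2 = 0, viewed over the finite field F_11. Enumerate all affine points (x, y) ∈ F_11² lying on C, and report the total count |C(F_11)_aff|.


Affine F_11-points: {(1, 0), (1, 4), (5, 5), (5, 8), (6, 1), (6, 6), (7, 3), (7, 9), (8, 7), (8, 10)}; count = 10.

For each of the 121 pairs (x, y) ∈ F_11², evaluate f(x, y) mod 11. Record the zeros.
  x = 0: [0↦9, 1↦5, 2↦8, 3↦7, 4↦2, 5↦4, 6↦2, 7↦7, 8↦8, 9↦5, 10↦9]  zeros at y ∈ ∅
  x = 1: [0↦0, 1↦6, 2↦8, 3↦6, 4↦0, 5↦1, 6↦9, 7↦2, 8↦2, 9↦9, 10↦1]  zeros at y ∈ {0, 4}
  x = 2: [0↦2, 1↦7, 2↦8, 3↦5, 4↦9, 5↦9, 6↦5, 7↦8, 8↦7, 9↦2, 10↦4]  zeros at y ∈ ∅
  x = 3: [0↦4, 1↦8, 2↦8, 3↦4, 4↦7, 5↦6, 6↦1, 7↦3, 8↦1, 9↦6, 10↦7]  zeros at y ∈ ∅
  x = 4: [0↦6, 1↦9, 2↦8, 3↦3, 4↦5, 5↦3, 6↦8, 7↦9, 8↦6, 9↦10, 10↦10]  zeros at y ∈ ∅
  x = 5: [0↦8, 1↦10, 2↦8, 3↦2, 4↦3, 5↦0, 6↦4, 7↦4, 8↦0, 9↦3, 10↦2]  zeros at y ∈ {5, 8}
  x = 6: [0↦10, 1↦0, 2↦8, 3↦1, 4↦1, 5↦8, 6↦0, 7↦10, 8↦5, 9↦7, 10↦5]  zeros at y ∈ {1, 6}
  x = 7: [0↦1, 1↦1, 2↦8, 3↦0, 4↦10, 5↦5, 6↦7, 7↦5, 8↦10, 9↦0, 10↦8]  zeros at y ∈ {3, 9}
  x = 8: [0↦3, 1↦2, 2↦8, 3↦10, 4↦8, 5↦2, 6↦3, 7↦0, 8↦4, 9↦4, 10↦0]  zeros at y ∈ {7, 10}
  x = 9: [0↦5, 1↦3, 2↦8, 3↦9, 4↦6, 5↦10, 6↦10, 7↦6, 8↦9, 9↦8, 10↦3]  zeros at y ∈ ∅
  x = 10: [0↦7, 1↦4, 2↦8, 3↦8, 4↦4, 5↦7, 6↦6, 7↦1, 8↦3, 9↦1, 10↦6]  zeros at y ∈ ∅
Collecting zeros: affine points = {(1, 0), (1, 4), (5, 5), (5, 8), (6, 1), (6, 6), (7, 3), (7, 9), (8, 7), (8, 10)}.
Total count |C(F_11)_aff| = 10.
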